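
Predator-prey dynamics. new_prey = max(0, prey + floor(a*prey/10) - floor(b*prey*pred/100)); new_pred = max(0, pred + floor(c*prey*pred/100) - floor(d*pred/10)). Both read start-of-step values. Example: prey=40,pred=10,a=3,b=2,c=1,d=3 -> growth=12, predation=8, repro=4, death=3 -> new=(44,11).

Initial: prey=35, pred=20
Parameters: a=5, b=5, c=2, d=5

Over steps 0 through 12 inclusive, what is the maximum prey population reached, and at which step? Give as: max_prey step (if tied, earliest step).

Step 1: prey: 35+17-35=17; pred: 20+14-10=24
Step 2: prey: 17+8-20=5; pred: 24+8-12=20
Step 3: prey: 5+2-5=2; pred: 20+2-10=12
Step 4: prey: 2+1-1=2; pred: 12+0-6=6
Step 5: prey: 2+1-0=3; pred: 6+0-3=3
Step 6: prey: 3+1-0=4; pred: 3+0-1=2
Step 7: prey: 4+2-0=6; pred: 2+0-1=1
Step 8: prey: 6+3-0=9; pred: 1+0-0=1
Step 9: prey: 9+4-0=13; pred: 1+0-0=1
Step 10: prey: 13+6-0=19; pred: 1+0-0=1
Step 11: prey: 19+9-0=28; pred: 1+0-0=1
Step 12: prey: 28+14-1=41; pred: 1+0-0=1
Max prey = 41 at step 12

Answer: 41 12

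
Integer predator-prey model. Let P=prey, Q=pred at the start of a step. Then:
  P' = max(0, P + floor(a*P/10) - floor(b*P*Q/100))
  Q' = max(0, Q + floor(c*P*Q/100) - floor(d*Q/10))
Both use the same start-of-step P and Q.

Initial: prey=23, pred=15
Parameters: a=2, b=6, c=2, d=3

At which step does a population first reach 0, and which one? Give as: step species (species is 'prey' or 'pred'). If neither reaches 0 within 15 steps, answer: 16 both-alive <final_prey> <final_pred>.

Answer: 16 both-alive 1 3

Derivation:
Step 1: prey: 23+4-20=7; pred: 15+6-4=17
Step 2: prey: 7+1-7=1; pred: 17+2-5=14
Step 3: prey: 1+0-0=1; pred: 14+0-4=10
Step 4: prey: 1+0-0=1; pred: 10+0-3=7
Step 5: prey: 1+0-0=1; pred: 7+0-2=5
Step 6: prey: 1+0-0=1; pred: 5+0-1=4
Step 7: prey: 1+0-0=1; pred: 4+0-1=3
Step 8: prey: 1+0-0=1; pred: 3+0-0=3
Steps 9-15: state stable at prey=1, pred=3 (no change)
No extinction within 15 steps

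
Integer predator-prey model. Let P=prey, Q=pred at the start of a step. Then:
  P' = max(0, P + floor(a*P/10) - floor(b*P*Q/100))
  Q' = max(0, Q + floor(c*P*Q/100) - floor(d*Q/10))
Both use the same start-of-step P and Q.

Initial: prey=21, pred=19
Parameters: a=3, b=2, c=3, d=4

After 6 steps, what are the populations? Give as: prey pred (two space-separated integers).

Answer: 4 19

Derivation:
Step 1: prey: 21+6-7=20; pred: 19+11-7=23
Step 2: prey: 20+6-9=17; pred: 23+13-9=27
Step 3: prey: 17+5-9=13; pred: 27+13-10=30
Step 4: prey: 13+3-7=9; pred: 30+11-12=29
Step 5: prey: 9+2-5=6; pred: 29+7-11=25
Step 6: prey: 6+1-3=4; pred: 25+4-10=19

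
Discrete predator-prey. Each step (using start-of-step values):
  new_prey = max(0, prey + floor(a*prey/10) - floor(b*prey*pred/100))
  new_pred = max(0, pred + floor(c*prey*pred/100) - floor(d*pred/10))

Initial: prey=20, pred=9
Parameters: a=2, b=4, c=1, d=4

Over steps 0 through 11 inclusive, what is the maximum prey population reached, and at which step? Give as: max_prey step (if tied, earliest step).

Answer: 36 11

Derivation:
Step 1: prey: 20+4-7=17; pred: 9+1-3=7
Step 2: prey: 17+3-4=16; pred: 7+1-2=6
Step 3: prey: 16+3-3=16; pred: 6+0-2=4
Step 4: prey: 16+3-2=17; pred: 4+0-1=3
Step 5: prey: 17+3-2=18; pred: 3+0-1=2
Step 6: prey: 18+3-1=20; pred: 2+0-0=2
Step 7: prey: 20+4-1=23; pred: 2+0-0=2
Step 8: prey: 23+4-1=26; pred: 2+0-0=2
Step 9: prey: 26+5-2=29; pred: 2+0-0=2
Step 10: prey: 29+5-2=32; pred: 2+0-0=2
Step 11: prey: 32+6-2=36; pred: 2+0-0=2
Max prey = 36 at step 11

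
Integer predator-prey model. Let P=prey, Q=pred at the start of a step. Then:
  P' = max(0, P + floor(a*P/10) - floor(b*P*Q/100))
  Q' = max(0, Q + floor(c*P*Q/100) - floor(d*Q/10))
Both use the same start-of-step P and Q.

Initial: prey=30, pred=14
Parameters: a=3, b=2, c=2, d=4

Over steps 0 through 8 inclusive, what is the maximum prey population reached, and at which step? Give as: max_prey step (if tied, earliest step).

Answer: 31 1

Derivation:
Step 1: prey: 30+9-8=31; pred: 14+8-5=17
Step 2: prey: 31+9-10=30; pred: 17+10-6=21
Step 3: prey: 30+9-12=27; pred: 21+12-8=25
Step 4: prey: 27+8-13=22; pred: 25+13-10=28
Step 5: prey: 22+6-12=16; pred: 28+12-11=29
Step 6: prey: 16+4-9=11; pred: 29+9-11=27
Step 7: prey: 11+3-5=9; pred: 27+5-10=22
Step 8: prey: 9+2-3=8; pred: 22+3-8=17
Max prey = 31 at step 1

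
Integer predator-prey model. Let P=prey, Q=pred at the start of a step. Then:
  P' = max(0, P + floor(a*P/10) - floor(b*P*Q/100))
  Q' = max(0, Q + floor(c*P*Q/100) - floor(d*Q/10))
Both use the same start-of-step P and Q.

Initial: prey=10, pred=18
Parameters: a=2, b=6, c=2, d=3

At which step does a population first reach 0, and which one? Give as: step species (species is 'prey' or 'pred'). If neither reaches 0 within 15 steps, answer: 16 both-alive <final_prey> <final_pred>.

Answer: 16 both-alive 1 3

Derivation:
Step 1: prey: 10+2-10=2; pred: 18+3-5=16
Step 2: prey: 2+0-1=1; pred: 16+0-4=12
Step 3: prey: 1+0-0=1; pred: 12+0-3=9
Step 4: prey: 1+0-0=1; pred: 9+0-2=7
Step 5: prey: 1+0-0=1; pred: 7+0-2=5
Step 6: prey: 1+0-0=1; pred: 5+0-1=4
Step 7: prey: 1+0-0=1; pred: 4+0-1=3
Step 8: prey: 1+0-0=1; pred: 3+0-0=3
Steps 9-15: state stable at prey=1, pred=3 (no change)
No extinction within 15 steps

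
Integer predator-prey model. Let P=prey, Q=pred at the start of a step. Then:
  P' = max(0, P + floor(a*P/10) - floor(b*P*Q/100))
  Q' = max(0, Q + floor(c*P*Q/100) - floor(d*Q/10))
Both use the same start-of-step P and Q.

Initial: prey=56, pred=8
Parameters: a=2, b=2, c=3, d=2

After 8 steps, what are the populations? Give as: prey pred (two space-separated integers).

Answer: 0 50

Derivation:
Step 1: prey: 56+11-8=59; pred: 8+13-1=20
Step 2: prey: 59+11-23=47; pred: 20+35-4=51
Step 3: prey: 47+9-47=9; pred: 51+71-10=112
Step 4: prey: 9+1-20=0; pred: 112+30-22=120
Step 5: prey: 0+0-0=0; pred: 120+0-24=96
Step 6: prey: 0+0-0=0; pred: 96+0-19=77
Step 7: prey: 0+0-0=0; pred: 77+0-15=62
Step 8: prey: 0+0-0=0; pred: 62+0-12=50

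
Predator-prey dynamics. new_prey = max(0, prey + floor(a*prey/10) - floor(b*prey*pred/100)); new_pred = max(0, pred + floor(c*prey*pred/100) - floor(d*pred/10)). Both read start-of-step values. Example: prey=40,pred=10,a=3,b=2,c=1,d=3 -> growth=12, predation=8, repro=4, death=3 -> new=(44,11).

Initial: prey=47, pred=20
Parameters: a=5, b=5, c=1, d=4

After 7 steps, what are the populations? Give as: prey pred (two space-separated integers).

Step 1: prey: 47+23-47=23; pred: 20+9-8=21
Step 2: prey: 23+11-24=10; pred: 21+4-8=17
Step 3: prey: 10+5-8=7; pred: 17+1-6=12
Step 4: prey: 7+3-4=6; pred: 12+0-4=8
Step 5: prey: 6+3-2=7; pred: 8+0-3=5
Step 6: prey: 7+3-1=9; pred: 5+0-2=3
Step 7: prey: 9+4-1=12; pred: 3+0-1=2

Answer: 12 2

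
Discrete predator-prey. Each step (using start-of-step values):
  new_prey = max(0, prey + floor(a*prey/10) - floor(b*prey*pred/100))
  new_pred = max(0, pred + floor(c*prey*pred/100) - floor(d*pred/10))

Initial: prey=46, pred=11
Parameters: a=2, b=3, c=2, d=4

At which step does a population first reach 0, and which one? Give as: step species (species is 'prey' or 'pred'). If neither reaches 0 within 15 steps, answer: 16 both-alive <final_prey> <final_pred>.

Step 1: prey: 46+9-15=40; pred: 11+10-4=17
Step 2: prey: 40+8-20=28; pred: 17+13-6=24
Step 3: prey: 28+5-20=13; pred: 24+13-9=28
Step 4: prey: 13+2-10=5; pred: 28+7-11=24
Step 5: prey: 5+1-3=3; pred: 24+2-9=17
Step 6: prey: 3+0-1=2; pred: 17+1-6=12
Step 7: prey: 2+0-0=2; pred: 12+0-4=8
Step 8: prey: 2+0-0=2; pred: 8+0-3=5
Step 9: prey: 2+0-0=2; pred: 5+0-2=3
Step 10: prey: 2+0-0=2; pred: 3+0-1=2
Step 11: prey: 2+0-0=2; pred: 2+0-0=2
Steps 12-15: state stable at prey=2, pred=2 (no change)
No extinction within 15 steps

Answer: 16 both-alive 2 2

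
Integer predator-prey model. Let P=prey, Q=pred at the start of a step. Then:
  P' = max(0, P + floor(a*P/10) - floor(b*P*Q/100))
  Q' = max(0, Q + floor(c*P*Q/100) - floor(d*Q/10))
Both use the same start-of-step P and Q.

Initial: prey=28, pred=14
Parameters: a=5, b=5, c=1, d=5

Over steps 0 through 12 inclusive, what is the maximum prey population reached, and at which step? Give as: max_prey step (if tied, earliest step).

Step 1: prey: 28+14-19=23; pred: 14+3-7=10
Step 2: prey: 23+11-11=23; pred: 10+2-5=7
Step 3: prey: 23+11-8=26; pred: 7+1-3=5
Step 4: prey: 26+13-6=33; pred: 5+1-2=4
Step 5: prey: 33+16-6=43; pred: 4+1-2=3
Step 6: prey: 43+21-6=58; pred: 3+1-1=3
Step 7: prey: 58+29-8=79; pred: 3+1-1=3
Step 8: prey: 79+39-11=107; pred: 3+2-1=4
Step 9: prey: 107+53-21=139; pred: 4+4-2=6
Step 10: prey: 139+69-41=167; pred: 6+8-3=11
Step 11: prey: 167+83-91=159; pred: 11+18-5=24
Step 12: prey: 159+79-190=48; pred: 24+38-12=50
Max prey = 167 at step 10

Answer: 167 10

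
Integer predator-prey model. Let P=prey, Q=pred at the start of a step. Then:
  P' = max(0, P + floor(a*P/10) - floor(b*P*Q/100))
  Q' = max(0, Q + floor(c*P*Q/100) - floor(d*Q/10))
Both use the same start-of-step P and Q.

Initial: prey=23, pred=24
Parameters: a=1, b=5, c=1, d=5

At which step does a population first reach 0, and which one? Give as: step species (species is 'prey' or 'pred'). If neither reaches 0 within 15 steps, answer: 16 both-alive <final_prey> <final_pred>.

Step 1: prey: 23+2-27=0; pred: 24+5-12=17
First extinction: prey at step 1

Answer: 1 prey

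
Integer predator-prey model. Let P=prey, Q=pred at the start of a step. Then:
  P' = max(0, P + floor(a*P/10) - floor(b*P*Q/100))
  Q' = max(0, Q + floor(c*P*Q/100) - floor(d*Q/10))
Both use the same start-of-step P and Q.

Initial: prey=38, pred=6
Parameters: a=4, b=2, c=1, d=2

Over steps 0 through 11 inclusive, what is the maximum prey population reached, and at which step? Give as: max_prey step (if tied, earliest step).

Answer: 86 4

Derivation:
Step 1: prey: 38+15-4=49; pred: 6+2-1=7
Step 2: prey: 49+19-6=62; pred: 7+3-1=9
Step 3: prey: 62+24-11=75; pred: 9+5-1=13
Step 4: prey: 75+30-19=86; pred: 13+9-2=20
Step 5: prey: 86+34-34=86; pred: 20+17-4=33
Step 6: prey: 86+34-56=64; pred: 33+28-6=55
Step 7: prey: 64+25-70=19; pred: 55+35-11=79
Step 8: prey: 19+7-30=0; pred: 79+15-15=79
Step 9: prey: 0+0-0=0; pred: 79+0-15=64
Step 10: prey: 0+0-0=0; pred: 64+0-12=52
Step 11: prey: 0+0-0=0; pred: 52+0-10=42
Max prey = 86 at step 4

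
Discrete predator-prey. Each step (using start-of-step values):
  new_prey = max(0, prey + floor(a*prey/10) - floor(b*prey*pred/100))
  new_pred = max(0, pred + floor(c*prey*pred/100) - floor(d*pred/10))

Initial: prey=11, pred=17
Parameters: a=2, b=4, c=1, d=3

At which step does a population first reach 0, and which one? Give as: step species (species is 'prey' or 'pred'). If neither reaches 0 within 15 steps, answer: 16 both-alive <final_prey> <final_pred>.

Answer: 16 both-alive 3 3

Derivation:
Step 1: prey: 11+2-7=6; pred: 17+1-5=13
Step 2: prey: 6+1-3=4; pred: 13+0-3=10
Step 3: prey: 4+0-1=3; pred: 10+0-3=7
Step 4: prey: 3+0-0=3; pred: 7+0-2=5
Step 5: prey: 3+0-0=3; pred: 5+0-1=4
Step 6: prey: 3+0-0=3; pred: 4+0-1=3
Step 7: prey: 3+0-0=3; pred: 3+0-0=3
Steps 8-15: state stable at prey=3, pred=3 (no change)
No extinction within 15 steps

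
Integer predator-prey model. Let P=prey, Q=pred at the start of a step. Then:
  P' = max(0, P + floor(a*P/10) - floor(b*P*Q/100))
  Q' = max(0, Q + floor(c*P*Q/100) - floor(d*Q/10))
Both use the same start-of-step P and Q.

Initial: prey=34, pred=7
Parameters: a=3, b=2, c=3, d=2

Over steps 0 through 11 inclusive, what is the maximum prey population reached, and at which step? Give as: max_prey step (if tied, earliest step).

Step 1: prey: 34+10-4=40; pred: 7+7-1=13
Step 2: prey: 40+12-10=42; pred: 13+15-2=26
Step 3: prey: 42+12-21=33; pred: 26+32-5=53
Step 4: prey: 33+9-34=8; pred: 53+52-10=95
Step 5: prey: 8+2-15=0; pred: 95+22-19=98
Step 6: prey: 0+0-0=0; pred: 98+0-19=79
Step 7: prey: 0+0-0=0; pred: 79+0-15=64
Step 8: prey: 0+0-0=0; pred: 64+0-12=52
Step 9: prey: 0+0-0=0; pred: 52+0-10=42
Step 10: prey: 0+0-0=0; pred: 42+0-8=34
Step 11: prey: 0+0-0=0; pred: 34+0-6=28
Max prey = 42 at step 2

Answer: 42 2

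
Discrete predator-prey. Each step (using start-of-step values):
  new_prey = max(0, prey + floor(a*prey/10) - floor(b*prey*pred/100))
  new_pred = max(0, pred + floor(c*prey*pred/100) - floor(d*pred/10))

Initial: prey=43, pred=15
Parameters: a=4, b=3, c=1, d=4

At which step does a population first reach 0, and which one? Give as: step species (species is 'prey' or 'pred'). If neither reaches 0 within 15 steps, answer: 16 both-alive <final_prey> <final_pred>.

Step 1: prey: 43+17-19=41; pred: 15+6-6=15
Step 2: prey: 41+16-18=39; pred: 15+6-6=15
Step 3: prey: 39+15-17=37; pred: 15+5-6=14
Step 4: prey: 37+14-15=36; pred: 14+5-5=14
Step 5: prey: 36+14-15=35; pred: 14+5-5=14
Step 6: prey: 35+14-14=35; pred: 14+4-5=13
Step 7: prey: 35+14-13=36; pred: 13+4-5=12
Step 8: prey: 36+14-12=38; pred: 12+4-4=12
Step 9: prey: 38+15-13=40; pred: 12+4-4=12
Step 10: prey: 40+16-14=42; pred: 12+4-4=12
Step 11: prey: 42+16-15=43; pred: 12+5-4=13
Step 12: prey: 43+17-16=44; pred: 13+5-5=13
Step 13: prey: 44+17-17=44; pred: 13+5-5=13
Steps 14-15: state stable at prey=44, pred=13 (no change)
No extinction within 15 steps

Answer: 16 both-alive 44 13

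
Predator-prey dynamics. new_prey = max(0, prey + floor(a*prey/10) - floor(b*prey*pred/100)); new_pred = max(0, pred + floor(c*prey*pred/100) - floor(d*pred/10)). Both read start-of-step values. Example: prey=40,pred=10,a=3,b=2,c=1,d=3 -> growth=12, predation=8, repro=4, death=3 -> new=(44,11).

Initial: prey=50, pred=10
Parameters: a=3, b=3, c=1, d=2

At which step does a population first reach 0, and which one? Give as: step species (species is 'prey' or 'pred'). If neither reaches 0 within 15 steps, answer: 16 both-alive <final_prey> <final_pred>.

Step 1: prey: 50+15-15=50; pred: 10+5-2=13
Step 2: prey: 50+15-19=46; pred: 13+6-2=17
Step 3: prey: 46+13-23=36; pred: 17+7-3=21
Step 4: prey: 36+10-22=24; pred: 21+7-4=24
Step 5: prey: 24+7-17=14; pred: 24+5-4=25
Step 6: prey: 14+4-10=8; pred: 25+3-5=23
Step 7: prey: 8+2-5=5; pred: 23+1-4=20
Step 8: prey: 5+1-3=3; pred: 20+1-4=17
Step 9: prey: 3+0-1=2; pred: 17+0-3=14
Step 10: prey: 2+0-0=2; pred: 14+0-2=12
Step 11: prey: 2+0-0=2; pred: 12+0-2=10
Step 12: prey: 2+0-0=2; pred: 10+0-2=8
Step 13: prey: 2+0-0=2; pred: 8+0-1=7
Step 14: prey: 2+0-0=2; pred: 7+0-1=6
Step 15: prey: 2+0-0=2; pred: 6+0-1=5
No extinction within 15 steps

Answer: 16 both-alive 2 5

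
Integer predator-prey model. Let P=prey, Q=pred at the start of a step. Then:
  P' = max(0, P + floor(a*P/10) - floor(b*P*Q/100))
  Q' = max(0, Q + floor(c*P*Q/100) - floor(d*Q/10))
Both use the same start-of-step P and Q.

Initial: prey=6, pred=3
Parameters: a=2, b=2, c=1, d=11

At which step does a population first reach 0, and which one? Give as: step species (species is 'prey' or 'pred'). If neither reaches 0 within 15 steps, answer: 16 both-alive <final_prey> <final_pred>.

Step 1: prey: 6+1-0=7; pred: 3+0-3=0
First extinction: pred at step 1

Answer: 1 pred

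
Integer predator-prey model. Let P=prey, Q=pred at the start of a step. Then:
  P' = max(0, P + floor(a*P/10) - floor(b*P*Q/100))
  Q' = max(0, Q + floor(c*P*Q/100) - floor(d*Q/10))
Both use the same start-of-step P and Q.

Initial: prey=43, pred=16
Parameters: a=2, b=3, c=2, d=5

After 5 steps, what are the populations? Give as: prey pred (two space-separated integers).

Step 1: prey: 43+8-20=31; pred: 16+13-8=21
Step 2: prey: 31+6-19=18; pred: 21+13-10=24
Step 3: prey: 18+3-12=9; pred: 24+8-12=20
Step 4: prey: 9+1-5=5; pred: 20+3-10=13
Step 5: prey: 5+1-1=5; pred: 13+1-6=8

Answer: 5 8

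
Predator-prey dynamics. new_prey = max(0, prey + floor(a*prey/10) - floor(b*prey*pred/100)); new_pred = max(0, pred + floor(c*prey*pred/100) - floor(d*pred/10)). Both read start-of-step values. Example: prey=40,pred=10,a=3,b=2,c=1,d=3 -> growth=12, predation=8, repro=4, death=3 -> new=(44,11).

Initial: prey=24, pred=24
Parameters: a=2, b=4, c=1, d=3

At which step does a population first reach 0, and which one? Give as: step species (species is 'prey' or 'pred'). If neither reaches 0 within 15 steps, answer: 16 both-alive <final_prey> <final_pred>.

Answer: 16 both-alive 1 3

Derivation:
Step 1: prey: 24+4-23=5; pred: 24+5-7=22
Step 2: prey: 5+1-4=2; pred: 22+1-6=17
Step 3: prey: 2+0-1=1; pred: 17+0-5=12
Step 4: prey: 1+0-0=1; pred: 12+0-3=9
Step 5: prey: 1+0-0=1; pred: 9+0-2=7
Step 6: prey: 1+0-0=1; pred: 7+0-2=5
Step 7: prey: 1+0-0=1; pred: 5+0-1=4
Step 8: prey: 1+0-0=1; pred: 4+0-1=3
Step 9: prey: 1+0-0=1; pred: 3+0-0=3
Steps 10-15: state stable at prey=1, pred=3 (no change)
No extinction within 15 steps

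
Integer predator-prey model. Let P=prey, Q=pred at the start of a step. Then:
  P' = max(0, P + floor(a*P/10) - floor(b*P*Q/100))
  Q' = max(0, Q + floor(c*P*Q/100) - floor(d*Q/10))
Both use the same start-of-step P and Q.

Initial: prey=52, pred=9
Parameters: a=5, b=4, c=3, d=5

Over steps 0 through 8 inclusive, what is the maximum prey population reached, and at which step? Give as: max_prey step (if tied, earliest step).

Answer: 60 1

Derivation:
Step 1: prey: 52+26-18=60; pred: 9+14-4=19
Step 2: prey: 60+30-45=45; pred: 19+34-9=44
Step 3: prey: 45+22-79=0; pred: 44+59-22=81
Step 4: prey: 0+0-0=0; pred: 81+0-40=41
Step 5: prey: 0+0-0=0; pred: 41+0-20=21
Step 6: prey: 0+0-0=0; pred: 21+0-10=11
Step 7: prey: 0+0-0=0; pred: 11+0-5=6
Step 8: prey: 0+0-0=0; pred: 6+0-3=3
Max prey = 60 at step 1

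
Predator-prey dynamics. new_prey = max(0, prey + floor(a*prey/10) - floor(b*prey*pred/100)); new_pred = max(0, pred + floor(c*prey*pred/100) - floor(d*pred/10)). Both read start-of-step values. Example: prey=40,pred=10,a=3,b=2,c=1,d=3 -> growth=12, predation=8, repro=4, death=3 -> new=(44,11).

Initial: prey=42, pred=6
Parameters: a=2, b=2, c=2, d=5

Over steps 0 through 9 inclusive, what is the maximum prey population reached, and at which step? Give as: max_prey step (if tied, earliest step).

Answer: 47 2

Derivation:
Step 1: prey: 42+8-5=45; pred: 6+5-3=8
Step 2: prey: 45+9-7=47; pred: 8+7-4=11
Step 3: prey: 47+9-10=46; pred: 11+10-5=16
Step 4: prey: 46+9-14=41; pred: 16+14-8=22
Step 5: prey: 41+8-18=31; pred: 22+18-11=29
Step 6: prey: 31+6-17=20; pred: 29+17-14=32
Step 7: prey: 20+4-12=12; pred: 32+12-16=28
Step 8: prey: 12+2-6=8; pred: 28+6-14=20
Step 9: prey: 8+1-3=6; pred: 20+3-10=13
Max prey = 47 at step 2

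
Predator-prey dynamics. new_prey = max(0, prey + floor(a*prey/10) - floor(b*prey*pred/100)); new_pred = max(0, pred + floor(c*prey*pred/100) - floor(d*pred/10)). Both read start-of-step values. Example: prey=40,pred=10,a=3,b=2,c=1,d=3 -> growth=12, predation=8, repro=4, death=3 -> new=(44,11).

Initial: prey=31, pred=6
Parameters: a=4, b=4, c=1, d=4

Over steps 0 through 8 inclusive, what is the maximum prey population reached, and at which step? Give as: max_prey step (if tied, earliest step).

Step 1: prey: 31+12-7=36; pred: 6+1-2=5
Step 2: prey: 36+14-7=43; pred: 5+1-2=4
Step 3: prey: 43+17-6=54; pred: 4+1-1=4
Step 4: prey: 54+21-8=67; pred: 4+2-1=5
Step 5: prey: 67+26-13=80; pred: 5+3-2=6
Step 6: prey: 80+32-19=93; pred: 6+4-2=8
Step 7: prey: 93+37-29=101; pred: 8+7-3=12
Step 8: prey: 101+40-48=93; pred: 12+12-4=20
Max prey = 101 at step 7

Answer: 101 7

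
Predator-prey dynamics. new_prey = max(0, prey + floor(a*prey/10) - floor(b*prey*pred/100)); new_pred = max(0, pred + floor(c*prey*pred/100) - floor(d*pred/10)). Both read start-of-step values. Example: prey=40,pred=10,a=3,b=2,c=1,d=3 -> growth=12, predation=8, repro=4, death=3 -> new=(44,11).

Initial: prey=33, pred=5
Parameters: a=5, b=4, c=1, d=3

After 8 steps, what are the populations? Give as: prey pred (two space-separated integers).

Answer: 0 39

Derivation:
Step 1: prey: 33+16-6=43; pred: 5+1-1=5
Step 2: prey: 43+21-8=56; pred: 5+2-1=6
Step 3: prey: 56+28-13=71; pred: 6+3-1=8
Step 4: prey: 71+35-22=84; pred: 8+5-2=11
Step 5: prey: 84+42-36=90; pred: 11+9-3=17
Step 6: prey: 90+45-61=74; pred: 17+15-5=27
Step 7: prey: 74+37-79=32; pred: 27+19-8=38
Step 8: prey: 32+16-48=0; pred: 38+12-11=39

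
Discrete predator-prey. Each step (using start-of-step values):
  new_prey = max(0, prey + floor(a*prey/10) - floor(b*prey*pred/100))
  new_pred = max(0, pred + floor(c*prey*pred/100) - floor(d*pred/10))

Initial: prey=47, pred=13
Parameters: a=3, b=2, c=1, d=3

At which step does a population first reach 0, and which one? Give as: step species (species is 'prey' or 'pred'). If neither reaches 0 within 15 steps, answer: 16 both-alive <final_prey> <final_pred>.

Answer: 16 both-alive 17 5

Derivation:
Step 1: prey: 47+14-12=49; pred: 13+6-3=16
Step 2: prey: 49+14-15=48; pred: 16+7-4=19
Step 3: prey: 48+14-18=44; pred: 19+9-5=23
Step 4: prey: 44+13-20=37; pred: 23+10-6=27
Step 5: prey: 37+11-19=29; pred: 27+9-8=28
Step 6: prey: 29+8-16=21; pred: 28+8-8=28
Step 7: prey: 21+6-11=16; pred: 28+5-8=25
Step 8: prey: 16+4-8=12; pred: 25+4-7=22
Step 9: prey: 12+3-5=10; pred: 22+2-6=18
Step 10: prey: 10+3-3=10; pred: 18+1-5=14
Step 11: prey: 10+3-2=11; pred: 14+1-4=11
Step 12: prey: 11+3-2=12; pred: 11+1-3=9
Step 13: prey: 12+3-2=13; pred: 9+1-2=8
Step 14: prey: 13+3-2=14; pred: 8+1-2=7
Step 15: prey: 14+4-1=17; pred: 7+0-2=5
No extinction within 15 steps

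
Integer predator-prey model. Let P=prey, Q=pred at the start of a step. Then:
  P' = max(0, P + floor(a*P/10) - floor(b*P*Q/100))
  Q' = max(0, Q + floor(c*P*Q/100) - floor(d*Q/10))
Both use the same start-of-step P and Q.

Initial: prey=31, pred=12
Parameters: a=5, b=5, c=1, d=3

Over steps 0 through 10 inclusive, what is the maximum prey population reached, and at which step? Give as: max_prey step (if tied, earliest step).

Step 1: prey: 31+15-18=28; pred: 12+3-3=12
Step 2: prey: 28+14-16=26; pred: 12+3-3=12
Step 3: prey: 26+13-15=24; pred: 12+3-3=12
Step 4: prey: 24+12-14=22; pred: 12+2-3=11
Step 5: prey: 22+11-12=21; pred: 11+2-3=10
Step 6: prey: 21+10-10=21; pred: 10+2-3=9
Step 7: prey: 21+10-9=22; pred: 9+1-2=8
Step 8: prey: 22+11-8=25; pred: 8+1-2=7
Step 9: prey: 25+12-8=29; pred: 7+1-2=6
Step 10: prey: 29+14-8=35; pred: 6+1-1=6
Max prey = 35 at step 10

Answer: 35 10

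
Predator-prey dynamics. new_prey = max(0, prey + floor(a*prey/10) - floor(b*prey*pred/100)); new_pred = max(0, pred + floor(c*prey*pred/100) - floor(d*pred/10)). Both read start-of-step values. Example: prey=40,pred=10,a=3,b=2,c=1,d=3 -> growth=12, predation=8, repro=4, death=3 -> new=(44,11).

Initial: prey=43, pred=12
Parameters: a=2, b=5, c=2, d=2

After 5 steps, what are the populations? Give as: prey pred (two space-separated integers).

Answer: 0 16

Derivation:
Step 1: prey: 43+8-25=26; pred: 12+10-2=20
Step 2: prey: 26+5-26=5; pred: 20+10-4=26
Step 3: prey: 5+1-6=0; pred: 26+2-5=23
Step 4: prey: 0+0-0=0; pred: 23+0-4=19
Step 5: prey: 0+0-0=0; pred: 19+0-3=16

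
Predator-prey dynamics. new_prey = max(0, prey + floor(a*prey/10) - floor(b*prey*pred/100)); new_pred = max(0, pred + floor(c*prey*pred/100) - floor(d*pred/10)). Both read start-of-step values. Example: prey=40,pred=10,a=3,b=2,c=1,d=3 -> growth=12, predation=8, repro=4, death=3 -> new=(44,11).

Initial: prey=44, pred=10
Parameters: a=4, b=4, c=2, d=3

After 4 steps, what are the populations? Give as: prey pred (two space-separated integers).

Step 1: prey: 44+17-17=44; pred: 10+8-3=15
Step 2: prey: 44+17-26=35; pred: 15+13-4=24
Step 3: prey: 35+14-33=16; pred: 24+16-7=33
Step 4: prey: 16+6-21=1; pred: 33+10-9=34

Answer: 1 34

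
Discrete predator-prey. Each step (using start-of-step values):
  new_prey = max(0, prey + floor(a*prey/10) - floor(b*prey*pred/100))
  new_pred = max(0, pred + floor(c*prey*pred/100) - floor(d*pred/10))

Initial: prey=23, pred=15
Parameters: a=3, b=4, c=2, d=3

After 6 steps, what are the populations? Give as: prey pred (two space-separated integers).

Step 1: prey: 23+6-13=16; pred: 15+6-4=17
Step 2: prey: 16+4-10=10; pred: 17+5-5=17
Step 3: prey: 10+3-6=7; pred: 17+3-5=15
Step 4: prey: 7+2-4=5; pred: 15+2-4=13
Step 5: prey: 5+1-2=4; pred: 13+1-3=11
Step 6: prey: 4+1-1=4; pred: 11+0-3=8

Answer: 4 8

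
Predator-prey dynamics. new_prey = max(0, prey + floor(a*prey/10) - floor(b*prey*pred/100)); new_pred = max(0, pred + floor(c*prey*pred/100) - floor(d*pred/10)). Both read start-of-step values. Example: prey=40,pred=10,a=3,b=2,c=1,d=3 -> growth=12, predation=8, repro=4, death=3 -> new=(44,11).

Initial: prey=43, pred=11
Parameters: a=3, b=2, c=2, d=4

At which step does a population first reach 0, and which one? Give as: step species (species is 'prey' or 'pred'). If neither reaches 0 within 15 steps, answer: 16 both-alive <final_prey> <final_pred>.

Answer: 16 both-alive 1 2

Derivation:
Step 1: prey: 43+12-9=46; pred: 11+9-4=16
Step 2: prey: 46+13-14=45; pred: 16+14-6=24
Step 3: prey: 45+13-21=37; pred: 24+21-9=36
Step 4: prey: 37+11-26=22; pred: 36+26-14=48
Step 5: prey: 22+6-21=7; pred: 48+21-19=50
Step 6: prey: 7+2-7=2; pred: 50+7-20=37
Step 7: prey: 2+0-1=1; pred: 37+1-14=24
Step 8: prey: 1+0-0=1; pred: 24+0-9=15
Step 9: prey: 1+0-0=1; pred: 15+0-6=9
Step 10: prey: 1+0-0=1; pred: 9+0-3=6
Step 11: prey: 1+0-0=1; pred: 6+0-2=4
Step 12: prey: 1+0-0=1; pred: 4+0-1=3
Step 13: prey: 1+0-0=1; pred: 3+0-1=2
Step 14: prey: 1+0-0=1; pred: 2+0-0=2
Steps 15-15: state stable at prey=1, pred=2 (no change)
No extinction within 15 steps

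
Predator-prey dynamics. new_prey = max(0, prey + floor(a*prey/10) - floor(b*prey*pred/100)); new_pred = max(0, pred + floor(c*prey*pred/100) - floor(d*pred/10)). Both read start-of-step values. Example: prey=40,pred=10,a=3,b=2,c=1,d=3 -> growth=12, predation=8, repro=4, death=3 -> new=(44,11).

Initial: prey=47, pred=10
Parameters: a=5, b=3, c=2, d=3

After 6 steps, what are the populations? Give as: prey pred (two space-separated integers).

Step 1: prey: 47+23-14=56; pred: 10+9-3=16
Step 2: prey: 56+28-26=58; pred: 16+17-4=29
Step 3: prey: 58+29-50=37; pred: 29+33-8=54
Step 4: prey: 37+18-59=0; pred: 54+39-16=77
Step 5: prey: 0+0-0=0; pred: 77+0-23=54
Step 6: prey: 0+0-0=0; pred: 54+0-16=38

Answer: 0 38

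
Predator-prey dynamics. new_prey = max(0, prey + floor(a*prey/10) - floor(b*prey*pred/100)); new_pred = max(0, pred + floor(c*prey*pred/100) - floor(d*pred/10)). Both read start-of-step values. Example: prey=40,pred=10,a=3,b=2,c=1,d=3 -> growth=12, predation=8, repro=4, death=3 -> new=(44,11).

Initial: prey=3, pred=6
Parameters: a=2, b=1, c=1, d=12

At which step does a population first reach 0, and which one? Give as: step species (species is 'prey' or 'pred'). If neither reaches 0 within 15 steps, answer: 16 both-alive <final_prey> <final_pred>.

Answer: 1 pred

Derivation:
Step 1: prey: 3+0-0=3; pred: 6+0-7=0
First extinction: pred at step 1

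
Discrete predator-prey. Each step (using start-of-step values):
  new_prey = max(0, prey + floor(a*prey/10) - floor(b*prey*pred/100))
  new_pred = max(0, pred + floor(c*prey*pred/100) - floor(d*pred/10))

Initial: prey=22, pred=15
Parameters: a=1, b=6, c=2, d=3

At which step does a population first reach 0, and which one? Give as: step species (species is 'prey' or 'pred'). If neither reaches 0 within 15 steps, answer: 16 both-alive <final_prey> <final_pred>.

Answer: 2 prey

Derivation:
Step 1: prey: 22+2-19=5; pred: 15+6-4=17
Step 2: prey: 5+0-5=0; pred: 17+1-5=13
First extinction: prey at step 2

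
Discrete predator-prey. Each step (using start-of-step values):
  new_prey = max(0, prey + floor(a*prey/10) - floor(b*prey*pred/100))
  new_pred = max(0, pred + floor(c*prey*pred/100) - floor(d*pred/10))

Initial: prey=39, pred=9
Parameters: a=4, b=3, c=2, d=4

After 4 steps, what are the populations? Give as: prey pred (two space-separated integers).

Answer: 20 37

Derivation:
Step 1: prey: 39+15-10=44; pred: 9+7-3=13
Step 2: prey: 44+17-17=44; pred: 13+11-5=19
Step 3: prey: 44+17-25=36; pred: 19+16-7=28
Step 4: prey: 36+14-30=20; pred: 28+20-11=37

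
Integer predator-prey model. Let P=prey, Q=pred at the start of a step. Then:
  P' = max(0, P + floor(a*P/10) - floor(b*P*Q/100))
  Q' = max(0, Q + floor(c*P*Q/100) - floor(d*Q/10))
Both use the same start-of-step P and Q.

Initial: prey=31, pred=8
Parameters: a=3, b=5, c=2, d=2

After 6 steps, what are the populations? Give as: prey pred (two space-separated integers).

Step 1: prey: 31+9-12=28; pred: 8+4-1=11
Step 2: prey: 28+8-15=21; pred: 11+6-2=15
Step 3: prey: 21+6-15=12; pred: 15+6-3=18
Step 4: prey: 12+3-10=5; pred: 18+4-3=19
Step 5: prey: 5+1-4=2; pred: 19+1-3=17
Step 6: prey: 2+0-1=1; pred: 17+0-3=14

Answer: 1 14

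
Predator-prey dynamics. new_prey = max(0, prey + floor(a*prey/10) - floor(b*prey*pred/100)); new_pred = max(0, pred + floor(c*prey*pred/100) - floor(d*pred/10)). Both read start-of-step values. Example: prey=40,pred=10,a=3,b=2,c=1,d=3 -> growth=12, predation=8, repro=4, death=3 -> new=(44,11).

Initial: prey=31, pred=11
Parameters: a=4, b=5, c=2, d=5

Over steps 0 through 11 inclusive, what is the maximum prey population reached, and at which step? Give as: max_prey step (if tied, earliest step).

Step 1: prey: 31+12-17=26; pred: 11+6-5=12
Step 2: prey: 26+10-15=21; pred: 12+6-6=12
Step 3: prey: 21+8-12=17; pred: 12+5-6=11
Step 4: prey: 17+6-9=14; pred: 11+3-5=9
Step 5: prey: 14+5-6=13; pred: 9+2-4=7
Step 6: prey: 13+5-4=14; pred: 7+1-3=5
Step 7: prey: 14+5-3=16; pred: 5+1-2=4
Step 8: prey: 16+6-3=19; pred: 4+1-2=3
Step 9: prey: 19+7-2=24; pred: 3+1-1=3
Step 10: prey: 24+9-3=30; pred: 3+1-1=3
Step 11: prey: 30+12-4=38; pred: 3+1-1=3
Max prey = 38 at step 11

Answer: 38 11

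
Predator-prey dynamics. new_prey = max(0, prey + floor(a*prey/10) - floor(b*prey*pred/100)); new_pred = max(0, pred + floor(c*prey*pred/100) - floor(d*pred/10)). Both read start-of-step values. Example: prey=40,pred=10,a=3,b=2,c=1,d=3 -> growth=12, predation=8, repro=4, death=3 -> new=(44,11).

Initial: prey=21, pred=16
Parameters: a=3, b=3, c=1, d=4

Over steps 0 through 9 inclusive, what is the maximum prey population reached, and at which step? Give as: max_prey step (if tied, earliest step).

Step 1: prey: 21+6-10=17; pred: 16+3-6=13
Step 2: prey: 17+5-6=16; pred: 13+2-5=10
Step 3: prey: 16+4-4=16; pred: 10+1-4=7
Step 4: prey: 16+4-3=17; pred: 7+1-2=6
Step 5: prey: 17+5-3=19; pred: 6+1-2=5
Step 6: prey: 19+5-2=22; pred: 5+0-2=3
Step 7: prey: 22+6-1=27; pred: 3+0-1=2
Step 8: prey: 27+8-1=34; pred: 2+0-0=2
Step 9: prey: 34+10-2=42; pred: 2+0-0=2
Max prey = 42 at step 9

Answer: 42 9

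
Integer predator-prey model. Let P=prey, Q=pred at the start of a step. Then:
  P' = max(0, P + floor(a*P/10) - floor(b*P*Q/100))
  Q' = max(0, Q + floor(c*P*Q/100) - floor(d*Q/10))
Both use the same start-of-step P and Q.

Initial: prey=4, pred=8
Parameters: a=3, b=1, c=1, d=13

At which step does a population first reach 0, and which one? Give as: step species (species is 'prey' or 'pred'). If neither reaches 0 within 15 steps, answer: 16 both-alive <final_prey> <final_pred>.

Answer: 1 pred

Derivation:
Step 1: prey: 4+1-0=5; pred: 8+0-10=0
First extinction: pred at step 1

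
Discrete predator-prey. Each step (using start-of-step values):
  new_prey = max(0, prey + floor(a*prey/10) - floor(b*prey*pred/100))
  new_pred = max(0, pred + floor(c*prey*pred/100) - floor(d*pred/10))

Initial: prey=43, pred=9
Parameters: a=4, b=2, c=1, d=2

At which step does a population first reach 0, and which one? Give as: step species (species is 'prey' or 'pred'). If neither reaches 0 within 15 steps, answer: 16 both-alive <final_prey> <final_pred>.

Answer: 9 prey

Derivation:
Step 1: prey: 43+17-7=53; pred: 9+3-1=11
Step 2: prey: 53+21-11=63; pred: 11+5-2=14
Step 3: prey: 63+25-17=71; pred: 14+8-2=20
Step 4: prey: 71+28-28=71; pred: 20+14-4=30
Step 5: prey: 71+28-42=57; pred: 30+21-6=45
Step 6: prey: 57+22-51=28; pred: 45+25-9=61
Step 7: prey: 28+11-34=5; pred: 61+17-12=66
Step 8: prey: 5+2-6=1; pred: 66+3-13=56
Step 9: prey: 1+0-1=0; pred: 56+0-11=45
First extinction: prey at step 9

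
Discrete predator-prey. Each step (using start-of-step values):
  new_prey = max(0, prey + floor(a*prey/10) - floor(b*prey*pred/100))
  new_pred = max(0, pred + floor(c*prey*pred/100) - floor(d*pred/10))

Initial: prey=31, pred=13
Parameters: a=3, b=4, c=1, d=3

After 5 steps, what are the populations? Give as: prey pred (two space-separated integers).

Answer: 11 8

Derivation:
Step 1: prey: 31+9-16=24; pred: 13+4-3=14
Step 2: prey: 24+7-13=18; pred: 14+3-4=13
Step 3: prey: 18+5-9=14; pred: 13+2-3=12
Step 4: prey: 14+4-6=12; pred: 12+1-3=10
Step 5: prey: 12+3-4=11; pred: 10+1-3=8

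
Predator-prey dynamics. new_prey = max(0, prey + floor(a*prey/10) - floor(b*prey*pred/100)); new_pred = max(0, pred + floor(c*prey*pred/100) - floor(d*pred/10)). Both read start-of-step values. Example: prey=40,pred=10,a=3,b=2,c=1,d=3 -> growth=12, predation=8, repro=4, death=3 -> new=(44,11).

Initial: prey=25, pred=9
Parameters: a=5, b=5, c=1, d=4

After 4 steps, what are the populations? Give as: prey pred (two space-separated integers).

Step 1: prey: 25+12-11=26; pred: 9+2-3=8
Step 2: prey: 26+13-10=29; pred: 8+2-3=7
Step 3: prey: 29+14-10=33; pred: 7+2-2=7
Step 4: prey: 33+16-11=38; pred: 7+2-2=7

Answer: 38 7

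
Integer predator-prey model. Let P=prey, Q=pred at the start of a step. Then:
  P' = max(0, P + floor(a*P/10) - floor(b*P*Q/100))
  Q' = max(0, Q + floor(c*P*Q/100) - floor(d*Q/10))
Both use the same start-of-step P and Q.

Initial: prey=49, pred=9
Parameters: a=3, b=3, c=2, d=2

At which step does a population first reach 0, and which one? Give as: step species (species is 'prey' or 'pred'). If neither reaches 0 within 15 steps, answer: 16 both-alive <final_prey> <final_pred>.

Step 1: prey: 49+14-13=50; pred: 9+8-1=16
Step 2: prey: 50+15-24=41; pred: 16+16-3=29
Step 3: prey: 41+12-35=18; pred: 29+23-5=47
Step 4: prey: 18+5-25=0; pred: 47+16-9=54
First extinction: prey at step 4

Answer: 4 prey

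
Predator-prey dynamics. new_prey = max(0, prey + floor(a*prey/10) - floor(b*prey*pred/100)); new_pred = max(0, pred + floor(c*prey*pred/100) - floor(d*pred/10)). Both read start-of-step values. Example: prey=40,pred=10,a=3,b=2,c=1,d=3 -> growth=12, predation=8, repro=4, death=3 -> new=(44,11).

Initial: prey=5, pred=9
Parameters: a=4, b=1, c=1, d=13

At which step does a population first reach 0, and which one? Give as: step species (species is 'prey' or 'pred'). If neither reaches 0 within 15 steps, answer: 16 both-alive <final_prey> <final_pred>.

Answer: 1 pred

Derivation:
Step 1: prey: 5+2-0=7; pred: 9+0-11=0
First extinction: pred at step 1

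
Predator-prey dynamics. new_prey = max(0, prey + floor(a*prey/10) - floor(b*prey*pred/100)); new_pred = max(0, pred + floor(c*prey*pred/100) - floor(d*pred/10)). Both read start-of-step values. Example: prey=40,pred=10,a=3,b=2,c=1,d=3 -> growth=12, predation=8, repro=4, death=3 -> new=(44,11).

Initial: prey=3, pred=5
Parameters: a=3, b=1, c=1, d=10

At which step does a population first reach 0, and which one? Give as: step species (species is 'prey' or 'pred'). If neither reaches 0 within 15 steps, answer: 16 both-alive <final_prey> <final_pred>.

Step 1: prey: 3+0-0=3; pred: 5+0-5=0
First extinction: pred at step 1

Answer: 1 pred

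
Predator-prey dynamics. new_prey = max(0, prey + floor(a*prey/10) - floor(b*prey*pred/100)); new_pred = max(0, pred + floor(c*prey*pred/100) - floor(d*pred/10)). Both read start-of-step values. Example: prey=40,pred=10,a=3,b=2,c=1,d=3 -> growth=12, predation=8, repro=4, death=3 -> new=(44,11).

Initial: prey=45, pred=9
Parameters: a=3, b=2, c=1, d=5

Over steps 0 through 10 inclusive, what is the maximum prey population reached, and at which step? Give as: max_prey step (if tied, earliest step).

Step 1: prey: 45+13-8=50; pred: 9+4-4=9
Step 2: prey: 50+15-9=56; pred: 9+4-4=9
Step 3: prey: 56+16-10=62; pred: 9+5-4=10
Step 4: prey: 62+18-12=68; pred: 10+6-5=11
Step 5: prey: 68+20-14=74; pred: 11+7-5=13
Step 6: prey: 74+22-19=77; pred: 13+9-6=16
Step 7: prey: 77+23-24=76; pred: 16+12-8=20
Step 8: prey: 76+22-30=68; pred: 20+15-10=25
Step 9: prey: 68+20-34=54; pred: 25+17-12=30
Step 10: prey: 54+16-32=38; pred: 30+16-15=31
Max prey = 77 at step 6

Answer: 77 6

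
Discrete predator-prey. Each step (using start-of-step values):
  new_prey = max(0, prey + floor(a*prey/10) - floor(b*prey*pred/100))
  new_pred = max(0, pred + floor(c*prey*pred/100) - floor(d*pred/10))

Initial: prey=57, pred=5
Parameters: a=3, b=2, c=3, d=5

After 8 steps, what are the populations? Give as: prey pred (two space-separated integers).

Answer: 0 11

Derivation:
Step 1: prey: 57+17-5=69; pred: 5+8-2=11
Step 2: prey: 69+20-15=74; pred: 11+22-5=28
Step 3: prey: 74+22-41=55; pred: 28+62-14=76
Step 4: prey: 55+16-83=0; pred: 76+125-38=163
Step 5: prey: 0+0-0=0; pred: 163+0-81=82
Step 6: prey: 0+0-0=0; pred: 82+0-41=41
Step 7: prey: 0+0-0=0; pred: 41+0-20=21
Step 8: prey: 0+0-0=0; pred: 21+0-10=11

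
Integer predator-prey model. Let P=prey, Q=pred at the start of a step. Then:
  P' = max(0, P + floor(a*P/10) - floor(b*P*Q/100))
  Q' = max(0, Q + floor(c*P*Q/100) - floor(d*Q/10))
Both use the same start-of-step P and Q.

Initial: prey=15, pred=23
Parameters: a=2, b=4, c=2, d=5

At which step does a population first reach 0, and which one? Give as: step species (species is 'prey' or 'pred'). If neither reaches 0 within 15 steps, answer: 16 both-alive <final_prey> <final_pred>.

Step 1: prey: 15+3-13=5; pred: 23+6-11=18
Step 2: prey: 5+1-3=3; pred: 18+1-9=10
Step 3: prey: 3+0-1=2; pred: 10+0-5=5
Step 4: prey: 2+0-0=2; pred: 5+0-2=3
Step 5: prey: 2+0-0=2; pred: 3+0-1=2
Step 6: prey: 2+0-0=2; pred: 2+0-1=1
Step 7: prey: 2+0-0=2; pred: 1+0-0=1
Steps 8-15: state stable at prey=2, pred=1 (no change)
No extinction within 15 steps

Answer: 16 both-alive 2 1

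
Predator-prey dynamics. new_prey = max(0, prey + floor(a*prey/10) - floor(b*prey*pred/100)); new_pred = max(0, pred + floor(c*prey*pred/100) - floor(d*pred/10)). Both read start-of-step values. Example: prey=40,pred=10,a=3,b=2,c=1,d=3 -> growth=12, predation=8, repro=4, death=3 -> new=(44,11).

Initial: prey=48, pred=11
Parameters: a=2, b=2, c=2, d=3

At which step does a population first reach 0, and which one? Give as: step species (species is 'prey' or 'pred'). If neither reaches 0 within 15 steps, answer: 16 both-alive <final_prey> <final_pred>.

Step 1: prey: 48+9-10=47; pred: 11+10-3=18
Step 2: prey: 47+9-16=40; pred: 18+16-5=29
Step 3: prey: 40+8-23=25; pred: 29+23-8=44
Step 4: prey: 25+5-22=8; pred: 44+22-13=53
Step 5: prey: 8+1-8=1; pred: 53+8-15=46
Step 6: prey: 1+0-0=1; pred: 46+0-13=33
Step 7: prey: 1+0-0=1; pred: 33+0-9=24
Step 8: prey: 1+0-0=1; pred: 24+0-7=17
Step 9: prey: 1+0-0=1; pred: 17+0-5=12
Step 10: prey: 1+0-0=1; pred: 12+0-3=9
Step 11: prey: 1+0-0=1; pred: 9+0-2=7
Step 12: prey: 1+0-0=1; pred: 7+0-2=5
Step 13: prey: 1+0-0=1; pred: 5+0-1=4
Step 14: prey: 1+0-0=1; pred: 4+0-1=3
Step 15: prey: 1+0-0=1; pred: 3+0-0=3
No extinction within 15 steps

Answer: 16 both-alive 1 3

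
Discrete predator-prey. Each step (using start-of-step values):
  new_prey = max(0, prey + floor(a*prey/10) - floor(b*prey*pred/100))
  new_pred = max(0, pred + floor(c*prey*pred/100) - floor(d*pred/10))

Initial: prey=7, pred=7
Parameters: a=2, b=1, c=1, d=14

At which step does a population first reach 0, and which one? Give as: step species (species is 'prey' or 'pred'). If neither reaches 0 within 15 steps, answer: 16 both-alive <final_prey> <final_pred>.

Answer: 1 pred

Derivation:
Step 1: prey: 7+1-0=8; pred: 7+0-9=0
First extinction: pred at step 1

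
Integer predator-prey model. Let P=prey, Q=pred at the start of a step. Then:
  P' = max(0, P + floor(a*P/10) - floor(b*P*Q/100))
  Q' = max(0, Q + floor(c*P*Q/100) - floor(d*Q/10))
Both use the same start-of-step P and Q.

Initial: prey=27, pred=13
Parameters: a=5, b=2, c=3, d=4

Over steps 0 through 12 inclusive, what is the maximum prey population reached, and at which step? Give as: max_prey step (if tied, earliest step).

Step 1: prey: 27+13-7=33; pred: 13+10-5=18
Step 2: prey: 33+16-11=38; pred: 18+17-7=28
Step 3: prey: 38+19-21=36; pred: 28+31-11=48
Step 4: prey: 36+18-34=20; pred: 48+51-19=80
Step 5: prey: 20+10-32=0; pred: 80+48-32=96
Step 6: prey: 0+0-0=0; pred: 96+0-38=58
Step 7: prey: 0+0-0=0; pred: 58+0-23=35
Step 8: prey: 0+0-0=0; pred: 35+0-14=21
Step 9: prey: 0+0-0=0; pred: 21+0-8=13
Step 10: prey: 0+0-0=0; pred: 13+0-5=8
Step 11: prey: 0+0-0=0; pred: 8+0-3=5
Step 12: prey: 0+0-0=0; pred: 5+0-2=3
Max prey = 38 at step 2

Answer: 38 2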